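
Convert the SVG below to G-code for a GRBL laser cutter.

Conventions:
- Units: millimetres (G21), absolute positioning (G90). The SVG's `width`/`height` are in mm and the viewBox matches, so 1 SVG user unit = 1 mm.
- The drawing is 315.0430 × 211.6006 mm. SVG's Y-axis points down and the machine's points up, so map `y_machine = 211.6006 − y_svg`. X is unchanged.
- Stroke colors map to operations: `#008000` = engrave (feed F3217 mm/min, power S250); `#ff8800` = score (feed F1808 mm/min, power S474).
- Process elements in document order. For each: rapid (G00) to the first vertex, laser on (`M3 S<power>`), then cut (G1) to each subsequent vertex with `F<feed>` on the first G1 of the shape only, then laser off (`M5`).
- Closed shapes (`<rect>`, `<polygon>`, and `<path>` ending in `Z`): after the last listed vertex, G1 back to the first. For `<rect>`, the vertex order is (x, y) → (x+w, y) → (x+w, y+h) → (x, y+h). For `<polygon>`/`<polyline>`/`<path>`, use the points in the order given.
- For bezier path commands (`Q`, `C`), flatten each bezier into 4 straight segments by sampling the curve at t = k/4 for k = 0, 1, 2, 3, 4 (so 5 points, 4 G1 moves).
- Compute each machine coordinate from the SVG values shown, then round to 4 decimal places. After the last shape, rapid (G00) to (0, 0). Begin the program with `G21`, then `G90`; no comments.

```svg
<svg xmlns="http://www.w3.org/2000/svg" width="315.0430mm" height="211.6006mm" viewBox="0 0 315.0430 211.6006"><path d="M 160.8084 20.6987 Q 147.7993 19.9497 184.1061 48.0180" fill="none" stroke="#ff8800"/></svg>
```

G21
G90
G00 X160.8084 Y190.9019
M3 S474
G1 X157.3861 Y189.4753 F1808
G1 X160.1283 Y184.4466
G1 X169.0349 Y175.8157
G1 X184.1061 Y163.5826
M5
G00 X0.0000 Y0.0000

Since the viewBox matches the mm dimensions, user units are millimetres directly. The only transform is the Y-flip y_m = 211.6006 − y_svg.

Shape 1 is a quadratic bezier drawn with `<path>`. Its stroke #ff8800 means score at S474, F1808. After flipping Y the toolpath is (160.8084,190.9019) → (157.3861,189.4753) → (160.1283,184.4466) → (169.0349,175.8157) → (184.1061,163.5826).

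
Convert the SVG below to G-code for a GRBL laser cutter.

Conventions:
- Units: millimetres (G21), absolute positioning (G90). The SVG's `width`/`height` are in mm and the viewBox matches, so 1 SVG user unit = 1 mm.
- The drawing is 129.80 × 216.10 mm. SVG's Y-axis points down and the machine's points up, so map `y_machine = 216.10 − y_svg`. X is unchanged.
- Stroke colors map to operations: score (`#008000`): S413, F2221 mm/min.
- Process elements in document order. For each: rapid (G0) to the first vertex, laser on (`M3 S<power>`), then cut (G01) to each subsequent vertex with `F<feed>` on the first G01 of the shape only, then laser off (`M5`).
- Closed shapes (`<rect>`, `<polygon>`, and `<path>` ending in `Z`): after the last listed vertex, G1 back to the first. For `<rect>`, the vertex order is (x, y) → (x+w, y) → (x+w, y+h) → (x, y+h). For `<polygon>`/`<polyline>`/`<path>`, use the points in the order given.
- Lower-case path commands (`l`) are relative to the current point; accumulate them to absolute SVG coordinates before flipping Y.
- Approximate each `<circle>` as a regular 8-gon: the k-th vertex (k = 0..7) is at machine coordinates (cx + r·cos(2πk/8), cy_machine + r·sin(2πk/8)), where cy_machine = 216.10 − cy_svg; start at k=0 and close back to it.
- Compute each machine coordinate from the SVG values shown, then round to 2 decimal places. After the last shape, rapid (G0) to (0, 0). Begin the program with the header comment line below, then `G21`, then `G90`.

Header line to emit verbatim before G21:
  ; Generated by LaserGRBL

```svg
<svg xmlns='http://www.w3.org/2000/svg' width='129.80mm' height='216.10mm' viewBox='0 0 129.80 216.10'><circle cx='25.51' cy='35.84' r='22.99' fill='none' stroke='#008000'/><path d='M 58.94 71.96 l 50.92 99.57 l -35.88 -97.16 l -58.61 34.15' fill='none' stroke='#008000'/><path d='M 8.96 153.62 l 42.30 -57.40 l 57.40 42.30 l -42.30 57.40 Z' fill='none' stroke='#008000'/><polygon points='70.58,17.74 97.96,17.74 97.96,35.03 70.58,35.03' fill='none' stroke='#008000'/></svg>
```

Since the viewBox matches the mm dimensions, user units are millimetres directly. The only transform is the Y-flip y_m = 216.10 − y_svg.

Shape 1 is a circle drawn with `<circle>`. Its stroke #008000 means score at S413, F2221. After flipping Y the toolpath is (48.50,180.26) → (41.77,196.52) → (25.51,203.25) → (9.25,196.52) → (2.52,180.26) → (9.25,164.00) → (25.51,157.27) → (41.77,164.00) → (48.50,180.26), returning to the start.

Shape 2 is a open polyline drawn with `<path>`. Its stroke #008000 means score at S413, F2221. After flipping Y the toolpath is (58.94,144.14) → (109.86,44.57) → (73.98,141.73) → (15.37,107.58).

Shape 3 is a regular polygon drawn with `<path>`. Its stroke #008000 means score at S413, F2221. After flipping Y the toolpath is (8.96,62.48) → (51.26,119.88) → (108.66,77.58) → (66.36,20.18) → (8.96,62.48), returning to the start.

Shape 4 is a rectangle drawn with `<polygon>`. Its stroke #008000 means score at S413, F2221. After flipping Y the toolpath is (70.58,198.36) → (97.96,198.36) → (97.96,181.07) → (70.58,181.07) → (70.58,198.36), returning to the start.

; Generated by LaserGRBL
G21
G90
G0 X48.50 Y180.26
M3 S413
G01 X41.77 Y196.52 F2221
G01 X25.51 Y203.25
G01 X9.25 Y196.52
G01 X2.52 Y180.26
G01 X9.25 Y164.00
G01 X25.51 Y157.27
G01 X41.77 Y164.00
G01 X48.50 Y180.26
M5
G0 X58.94 Y144.14
M3 S413
G01 X109.86 Y44.57 F2221
G01 X73.98 Y141.73
G01 X15.37 Y107.58
M5
G0 X8.96 Y62.48
M3 S413
G01 X51.26 Y119.88 F2221
G01 X108.66 Y77.58
G01 X66.36 Y20.18
G01 X8.96 Y62.48
M5
G0 X70.58 Y198.36
M3 S413
G01 X97.96 Y198.36 F2221
G01 X97.96 Y181.07
G01 X70.58 Y181.07
G01 X70.58 Y198.36
M5
G0 X0.00 Y0.00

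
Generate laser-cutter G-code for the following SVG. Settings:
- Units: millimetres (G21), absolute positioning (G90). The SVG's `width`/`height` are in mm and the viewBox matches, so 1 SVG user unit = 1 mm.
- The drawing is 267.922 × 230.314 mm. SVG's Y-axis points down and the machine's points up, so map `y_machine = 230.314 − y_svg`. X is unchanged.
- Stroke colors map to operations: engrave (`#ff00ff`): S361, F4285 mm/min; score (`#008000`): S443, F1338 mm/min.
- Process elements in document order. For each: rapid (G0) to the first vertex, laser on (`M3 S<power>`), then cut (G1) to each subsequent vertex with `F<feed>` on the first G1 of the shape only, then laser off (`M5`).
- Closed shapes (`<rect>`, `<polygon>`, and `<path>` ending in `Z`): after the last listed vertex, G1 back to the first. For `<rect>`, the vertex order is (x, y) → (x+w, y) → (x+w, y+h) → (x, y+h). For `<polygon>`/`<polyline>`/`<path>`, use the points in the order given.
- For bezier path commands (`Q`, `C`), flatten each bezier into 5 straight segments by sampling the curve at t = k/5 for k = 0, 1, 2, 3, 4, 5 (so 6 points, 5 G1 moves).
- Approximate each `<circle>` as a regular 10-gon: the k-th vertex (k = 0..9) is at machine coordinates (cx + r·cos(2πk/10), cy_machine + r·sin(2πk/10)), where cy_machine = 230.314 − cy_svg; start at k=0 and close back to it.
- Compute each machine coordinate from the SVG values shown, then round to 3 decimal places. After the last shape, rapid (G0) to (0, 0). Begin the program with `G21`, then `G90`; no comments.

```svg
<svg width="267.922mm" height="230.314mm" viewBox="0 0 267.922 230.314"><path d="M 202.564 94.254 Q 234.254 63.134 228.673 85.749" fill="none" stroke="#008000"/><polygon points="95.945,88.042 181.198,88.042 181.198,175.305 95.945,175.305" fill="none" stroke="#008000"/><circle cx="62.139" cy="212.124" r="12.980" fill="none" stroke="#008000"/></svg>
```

G21
G90
G0 X202.564 Y136.060
M3 S443
G1 X213.749 Y146.359 F1338
G1 X221.953 Y152.358
G1 X227.174 Y154.059
G1 X229.415 Y151.462
G1 X228.673 Y144.565
M5
G0 X95.945 Y142.272
M3 S443
G1 X181.198 Y142.272 F1338
G1 X181.198 Y55.009
G1 X95.945 Y55.009
G1 X95.945 Y142.272
M5
G0 X75.119 Y18.190
M3 S443
G1 X72.640 Y25.819 F1338
G1 X66.150 Y30.535
G1 X58.128 Y30.535
G1 X51.638 Y25.819
G1 X49.159 Y18.190
G1 X51.638 Y10.561
G1 X58.128 Y5.845
G1 X66.150 Y5.845
G1 X72.640 Y10.561
G1 X75.119 Y18.190
M5
G0 X0.000 Y0.000

viewBox `0 0 267.922 230.314` with mm width/height → 1 unit = 1 mm. Flip: y_m = 230.314 − y_svg.

**Shape 1** — `<path>` quadratic bezier, stroke `#008000` → score (S443, F1338). Control points (SVG): P0=(202.564,94.254), P1=(234.254,63.134), P2=(228.673,85.749); sampled at t=k/5. Machine vertices: (202.564,136.060) → (213.749,146.359) → (221.953,152.358) → (227.174,154.059) → (229.415,151.462) → (228.673,144.565). Open path.

**Shape 2** — `<polygon>` rectangle, stroke `#008000` → score (S443, F1338). Machine vertices: (95.945,142.272) → (181.198,142.272) → (181.198,55.009) → (95.945,55.009) → (95.945,142.272). Closed: final G1 returns to the first vertex.

**Shape 3** — `<circle>` circle, stroke `#008000` → score (S443, F1338). Machine vertices: (75.119,18.190) → (72.640,25.819) → (66.150,30.535) → (58.128,30.535) → (51.638,25.819) → (49.159,18.190) → (51.638,10.561) → (58.128,5.845) → (66.150,5.845) → (72.640,10.561) → (75.119,18.190). Closed: final G1 returns to the first vertex.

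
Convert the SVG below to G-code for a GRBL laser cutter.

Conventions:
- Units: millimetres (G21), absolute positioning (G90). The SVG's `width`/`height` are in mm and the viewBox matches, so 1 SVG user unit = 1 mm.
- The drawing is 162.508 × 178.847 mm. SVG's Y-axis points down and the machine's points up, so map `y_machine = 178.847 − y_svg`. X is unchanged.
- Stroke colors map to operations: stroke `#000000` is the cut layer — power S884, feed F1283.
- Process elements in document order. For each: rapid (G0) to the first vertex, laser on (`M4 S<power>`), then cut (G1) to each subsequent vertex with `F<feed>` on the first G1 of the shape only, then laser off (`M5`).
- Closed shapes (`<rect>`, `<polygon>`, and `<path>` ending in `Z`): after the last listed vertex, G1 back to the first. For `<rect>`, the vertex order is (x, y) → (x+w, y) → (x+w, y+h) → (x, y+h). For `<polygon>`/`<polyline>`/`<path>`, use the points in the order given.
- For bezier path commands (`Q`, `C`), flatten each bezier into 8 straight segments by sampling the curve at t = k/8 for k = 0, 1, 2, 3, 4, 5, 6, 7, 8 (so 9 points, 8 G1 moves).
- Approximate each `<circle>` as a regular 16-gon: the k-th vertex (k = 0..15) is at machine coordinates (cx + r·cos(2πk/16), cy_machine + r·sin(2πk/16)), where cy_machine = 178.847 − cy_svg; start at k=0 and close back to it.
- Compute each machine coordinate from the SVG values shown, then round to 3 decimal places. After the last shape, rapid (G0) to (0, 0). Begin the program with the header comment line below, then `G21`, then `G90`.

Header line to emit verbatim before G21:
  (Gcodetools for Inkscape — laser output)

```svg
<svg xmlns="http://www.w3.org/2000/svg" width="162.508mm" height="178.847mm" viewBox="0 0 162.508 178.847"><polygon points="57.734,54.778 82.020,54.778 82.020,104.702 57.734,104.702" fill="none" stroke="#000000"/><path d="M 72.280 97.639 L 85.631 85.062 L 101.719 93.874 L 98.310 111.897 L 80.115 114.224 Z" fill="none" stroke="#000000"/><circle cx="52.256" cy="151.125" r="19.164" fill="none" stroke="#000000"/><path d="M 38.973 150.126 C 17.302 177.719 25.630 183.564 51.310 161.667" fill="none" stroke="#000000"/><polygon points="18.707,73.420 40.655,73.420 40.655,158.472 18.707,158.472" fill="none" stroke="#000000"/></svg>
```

(Gcodetools for Inkscape — laser output)
G21
G90
G0 X57.734 Y124.069
M4 S884
G1 X82.020 Y124.069 F1283
G1 X82.020 Y74.145
G1 X57.734 Y74.145
G1 X57.734 Y124.069
M5
G0 X72.280 Y81.208
M4 S884
G1 X85.631 Y93.785 F1283
G1 X101.719 Y84.973
G1 X98.310 Y66.950
G1 X80.115 Y64.623
G1 X72.280 Y81.208
M5
G0 X71.420 Y27.722
M4 S884
G1 X69.961 Y35.056 F1283
G1 X65.807 Y41.273
G1 X59.590 Y45.427
G1 X52.256 Y46.886
G1 X44.922 Y45.427
G1 X38.705 Y41.273
G1 X34.551 Y35.056
G1 X33.092 Y27.722
G1 X34.551 Y20.388
G1 X38.705 Y14.171
G1 X44.922 Y10.017
G1 X52.256 Y8.558
G1 X59.590 Y10.017
G1 X65.807 Y14.171
G1 X69.961 Y20.388
G1 X71.420 Y27.722
M5
G0 X38.973 Y28.721
M4 S884
G1 X32.228 Y19.405 F1283
G1 X28.147 Y12.198
G1 X26.582 Y7.170
G1 X27.385 Y4.392
G1 X30.407 Y3.933
G1 X35.501 Y5.865
G1 X42.518 Y10.257
G1 X51.310 Y17.180
M5
G0 X18.707 Y105.427
M4 S884
G1 X40.655 Y105.427 F1283
G1 X40.655 Y20.375
G1 X18.707 Y20.375
G1 X18.707 Y105.427
M5
G0 X0.000 Y0.000

1 u = 1 mm; y_m = 178.847 − y.

[1] `<polygon>` rectangle, #000000→cut S884 F1283: (57.734,124.069) → (82.020,124.069) → (82.020,74.145) → (57.734,74.145) → (57.734,124.069) (closed)

[2] `<path>` regular polygon, #000000→cut S884 F1283: (72.280,81.208) → (85.631,93.785) → (101.719,84.973) → (98.310,66.950) → (80.115,64.623) → (72.280,81.208) (closed)

[3] `<circle>` circle, #000000→cut S884 F1283: (71.420,27.722) → (69.961,35.056) → (65.807,41.273) → (59.590,45.427) → (52.256,46.886) → (44.922,45.427) → (38.705,41.273) → (34.551,35.056) → (33.092,27.722) → (34.551,20.388) → (38.705,14.171) → (44.922,10.017) → (52.256,8.558) → (59.590,10.017) → (65.807,14.171) → (69.961,20.388) → (71.420,27.722) (closed)

[4] `<path>` cubic bezier, #000000→cut S884 F1283: (38.973,28.721) → (32.228,19.405) → (28.147,12.198) → (26.582,7.170) → (27.385,4.392) → (30.407,3.933) → (35.501,5.865) → (42.518,10.257) → (51.310,17.180)

[5] `<polygon>` rectangle, #000000→cut S884 F1283: (18.707,105.427) → (40.655,105.427) → (40.655,20.375) → (18.707,20.375) → (18.707,105.427) (closed)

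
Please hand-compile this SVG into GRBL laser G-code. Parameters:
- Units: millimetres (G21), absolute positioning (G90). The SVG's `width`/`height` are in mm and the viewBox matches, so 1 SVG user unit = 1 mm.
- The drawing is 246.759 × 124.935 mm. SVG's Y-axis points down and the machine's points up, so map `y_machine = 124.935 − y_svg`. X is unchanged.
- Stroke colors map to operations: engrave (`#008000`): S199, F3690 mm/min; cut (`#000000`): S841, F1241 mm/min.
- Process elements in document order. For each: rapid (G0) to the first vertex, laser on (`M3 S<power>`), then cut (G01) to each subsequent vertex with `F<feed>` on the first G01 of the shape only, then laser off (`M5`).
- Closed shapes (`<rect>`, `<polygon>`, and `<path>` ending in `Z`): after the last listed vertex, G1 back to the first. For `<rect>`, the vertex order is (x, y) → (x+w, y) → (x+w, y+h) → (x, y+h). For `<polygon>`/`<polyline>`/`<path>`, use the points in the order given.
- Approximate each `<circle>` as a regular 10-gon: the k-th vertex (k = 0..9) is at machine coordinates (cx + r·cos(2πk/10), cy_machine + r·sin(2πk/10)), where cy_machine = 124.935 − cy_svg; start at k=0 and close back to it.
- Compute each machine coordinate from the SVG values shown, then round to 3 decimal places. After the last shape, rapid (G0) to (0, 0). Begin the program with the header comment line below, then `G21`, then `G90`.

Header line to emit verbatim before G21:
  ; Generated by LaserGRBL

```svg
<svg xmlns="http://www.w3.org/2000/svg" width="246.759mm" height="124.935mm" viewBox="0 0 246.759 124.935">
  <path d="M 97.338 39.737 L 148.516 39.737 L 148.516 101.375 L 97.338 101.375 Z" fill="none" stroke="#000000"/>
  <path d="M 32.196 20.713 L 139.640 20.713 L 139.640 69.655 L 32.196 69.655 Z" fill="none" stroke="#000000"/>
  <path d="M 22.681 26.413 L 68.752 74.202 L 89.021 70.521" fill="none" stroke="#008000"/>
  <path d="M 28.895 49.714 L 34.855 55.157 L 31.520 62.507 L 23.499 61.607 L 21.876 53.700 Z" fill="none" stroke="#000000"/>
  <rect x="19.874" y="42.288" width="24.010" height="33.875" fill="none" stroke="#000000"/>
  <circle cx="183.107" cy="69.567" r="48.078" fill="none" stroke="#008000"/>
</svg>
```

; Generated by LaserGRBL
G21
G90
G0 X97.338 Y85.198
M3 S841
G01 X148.516 Y85.198 F1241
G01 X148.516 Y23.560
G01 X97.338 Y23.560
G01 X97.338 Y85.198
M5
G0 X32.196 Y104.222
M3 S841
G01 X139.640 Y104.222 F1241
G01 X139.640 Y55.280
G01 X32.196 Y55.280
G01 X32.196 Y104.222
M5
G0 X22.681 Y98.522
M3 S199
G01 X68.752 Y50.733 F3690
G01 X89.021 Y54.414
M5
G0 X28.895 Y75.221
M3 S841
G01 X34.855 Y69.778 F1241
G01 X31.520 Y62.428
G01 X23.499 Y63.328
G01 X21.876 Y71.235
G01 X28.895 Y75.221
M5
G0 X19.874 Y82.647
M3 S841
G01 X43.884 Y82.647 F1241
G01 X43.884 Y48.772
G01 X19.874 Y48.772
G01 X19.874 Y82.647
M5
G0 X231.185 Y55.368
M3 S199
G01 X222.003 Y83.628 F3690
G01 X197.964 Y101.093
G01 X168.250 Y101.093
G01 X144.211 Y83.628
G01 X135.029 Y55.368
G01 X144.211 Y27.108
G01 X168.250 Y9.643
G01 X197.964 Y9.643
G01 X222.003 Y27.108
G01 X231.185 Y55.368
M5
G0 X0.000 Y0.000

viewBox `0 0 246.759 124.935` with mm width/height → 1 unit = 1 mm. Flip: y_m = 124.935 − y_svg.

**Shape 1** — `<path>` rectangle, stroke `#000000` → cut (S841, F1241). Machine vertices: (97.338,85.198) → (148.516,85.198) → (148.516,23.560) → (97.338,23.560) → (97.338,85.198). Closed: final G1 returns to the first vertex.

**Shape 2** — `<path>` rectangle, stroke `#000000` → cut (S841, F1241). Machine vertices: (32.196,104.222) → (139.640,104.222) → (139.640,55.280) → (32.196,55.280) → (32.196,104.222). Closed: final G1 returns to the first vertex.

**Shape 3** — `<path>` open polyline, stroke `#008000` → engrave (S199, F3690). Machine vertices: (22.681,98.522) → (68.752,50.733) → (89.021,54.414). Open path.

**Shape 4** — `<path>` regular polygon, stroke `#000000` → cut (S841, F1241). Machine vertices: (28.895,75.221) → (34.855,69.778) → (31.520,62.428) → (23.499,63.328) → (21.876,71.235) → (28.895,75.221). Closed: final G1 returns to the first vertex.

**Shape 5** — `<rect>` rectangle, stroke `#000000` → cut (S841, F1241). Machine vertices: (19.874,82.647) → (43.884,82.647) → (43.884,48.772) → (19.874,48.772) → (19.874,82.647). Closed: final G1 returns to the first vertex.

**Shape 6** — `<circle>` circle, stroke `#008000` → engrave (S199, F3690). Machine vertices: (231.185,55.368) → (222.003,83.628) → (197.964,101.093) → (168.250,101.093) → (144.211,83.628) → (135.029,55.368) → (144.211,27.108) → (168.250,9.643) → (197.964,9.643) → (222.003,27.108) → (231.185,55.368). Closed: final G1 returns to the first vertex.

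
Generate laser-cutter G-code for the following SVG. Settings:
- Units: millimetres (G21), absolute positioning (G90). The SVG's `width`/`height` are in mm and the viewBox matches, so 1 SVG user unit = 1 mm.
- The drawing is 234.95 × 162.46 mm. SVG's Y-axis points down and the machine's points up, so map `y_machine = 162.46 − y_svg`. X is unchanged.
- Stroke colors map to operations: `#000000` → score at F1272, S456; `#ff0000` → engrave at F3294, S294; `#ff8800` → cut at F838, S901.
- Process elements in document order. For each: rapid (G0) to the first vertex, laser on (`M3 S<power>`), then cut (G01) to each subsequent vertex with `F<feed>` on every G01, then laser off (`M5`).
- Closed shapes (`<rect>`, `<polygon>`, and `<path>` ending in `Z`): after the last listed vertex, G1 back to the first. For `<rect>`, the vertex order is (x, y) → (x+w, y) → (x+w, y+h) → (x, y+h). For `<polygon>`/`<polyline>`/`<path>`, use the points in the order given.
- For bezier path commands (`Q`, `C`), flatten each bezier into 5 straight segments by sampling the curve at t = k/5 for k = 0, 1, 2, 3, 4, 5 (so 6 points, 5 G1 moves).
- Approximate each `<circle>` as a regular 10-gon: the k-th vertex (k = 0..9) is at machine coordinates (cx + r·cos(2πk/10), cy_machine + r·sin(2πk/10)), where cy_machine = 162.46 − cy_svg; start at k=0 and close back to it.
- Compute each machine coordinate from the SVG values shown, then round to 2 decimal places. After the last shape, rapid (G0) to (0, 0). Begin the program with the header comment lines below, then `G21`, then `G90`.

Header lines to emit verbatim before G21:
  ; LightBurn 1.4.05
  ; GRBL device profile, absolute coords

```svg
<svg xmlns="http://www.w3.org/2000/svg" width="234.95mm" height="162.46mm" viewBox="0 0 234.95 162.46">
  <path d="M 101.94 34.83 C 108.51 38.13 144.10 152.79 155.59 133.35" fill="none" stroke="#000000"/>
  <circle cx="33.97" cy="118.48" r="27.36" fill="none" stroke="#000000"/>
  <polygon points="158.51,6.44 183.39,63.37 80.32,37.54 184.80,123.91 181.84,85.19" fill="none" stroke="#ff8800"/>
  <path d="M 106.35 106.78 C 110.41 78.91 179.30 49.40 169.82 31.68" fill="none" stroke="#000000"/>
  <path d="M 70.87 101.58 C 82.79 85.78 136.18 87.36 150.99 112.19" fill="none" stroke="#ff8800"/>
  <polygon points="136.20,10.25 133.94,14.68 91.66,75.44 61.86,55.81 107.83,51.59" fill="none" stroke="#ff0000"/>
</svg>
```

; LightBurn 1.4.05
; GRBL device profile, absolute coords
G21
G90
G0 X101.94 Y127.63
M3 S456
G01 X108.94 Y114.25 F1272
G01 X120.35 Y85.93 F1272
G01 X133.63 Y54.44 F1272
G01 X146.23 Y31.57 F1272
G01 X155.59 Y29.11 F1272
M5
G0 X61.33 Y43.98
M3 S456
G01 X56.10 Y60.06 F1272
G01 X42.42 Y70.00 F1272
G01 X25.52 Y70.00 F1272
G01 X11.84 Y60.06 F1272
G01 X6.61 Y43.98 F1272
G01 X11.84 Y27.90 F1272
G01 X25.52 Y17.96 F1272
G01 X42.42 Y17.96 F1272
G01 X56.10 Y27.90 F1272
G01 X61.33 Y43.98 F1272
M5
G0 X158.51 Y156.02
M3 S901
G01 X183.39 Y99.09 F838
G01 X80.32 Y124.92 F838
G01 X184.80 Y38.55 F838
G01 X181.84 Y77.27 F838
G01 X158.51 Y156.02 F838
M5
G0 X106.35 Y55.68
M3 S456
G01 X115.42 Y72.49 F1272
G01 X133.18 Y89.05 F1272
G01 X152.74 Y104.72 F1272
G01 X167.25 Y118.84 F1272
G01 X169.82 Y130.78 F1272
M5
G0 X70.87 Y60.88
M3 S901
G01 X82.36 Y68.23 F838
G01 X99.96 Y71.12 F838
G01 X119.82 Y69.28 F838
G01 X138.11 Y62.42 F838
G01 X150.99 Y50.27 F838
M5
G0 X136.20 Y152.21
M3 S294
G01 X133.94 Y147.78 F3294
G01 X91.66 Y87.02 F3294
G01 X61.86 Y106.65 F3294
G01 X107.83 Y110.87 F3294
G01 X136.20 Y152.21 F3294
M5
G0 X0.00 Y0.00

viewBox `0 0 234.95 162.46` with mm width/height → 1 unit = 1 mm. Flip: y_m = 162.46 − y_svg.

**Shape 1** — `<path>` cubic bezier, stroke `#000000` → score (S456, F1272). Control points (SVG): P0=(101.94,34.83), P1=(108.51,38.13), P2=(144.10,152.79), P3=(155.59,133.35); sampled at t=k/5. Machine vertices: (101.94,127.63) → (108.94,114.25) → (120.35,85.93) → (133.63,54.44) → (146.23,31.57) → (155.59,29.11). Open path.

**Shape 2** — `<circle>` circle, stroke `#000000` → score (S456, F1272). Machine vertices: (61.33,43.98) → (56.10,60.06) → (42.42,70.00) → (25.52,70.00) → (11.84,60.06) → (6.61,43.98) → (11.84,27.90) → (25.52,17.96) → (42.42,17.96) → (56.10,27.90) → (61.33,43.98). Closed: final G1 returns to the first vertex.

**Shape 3** — `<polygon>` closed polygon, stroke `#ff8800` → cut (S901, F838). Machine vertices: (158.51,156.02) → (183.39,99.09) → (80.32,124.92) → (184.80,38.55) → (181.84,77.27) → (158.51,156.02). Closed: final G1 returns to the first vertex.

**Shape 4** — `<path>` cubic bezier, stroke `#000000` → score (S456, F1272). Control points (SVG): P0=(106.35,106.78), P1=(110.41,78.91), P2=(179.30,49.40), P3=(169.82,31.68); sampled at t=k/5. Machine vertices: (106.35,55.68) → (115.42,72.49) → (133.18,89.05) → (152.74,104.72) → (167.25,118.84) → (169.82,130.78). Open path.

**Shape 5** — `<path>` cubic bezier, stroke `#ff8800` → cut (S901, F838). Control points (SVG): P0=(70.87,101.58), P1=(82.79,85.78), P2=(136.18,87.36), P3=(150.99,112.19); sampled at t=k/5. Machine vertices: (70.87,60.88) → (82.36,68.23) → (99.96,71.12) → (119.82,69.28) → (138.11,62.42) → (150.99,50.27). Open path.

**Shape 6** — `<polygon>` closed polygon, stroke `#ff0000` → engrave (S294, F3294). Machine vertices: (136.20,152.21) → (133.94,147.78) → (91.66,87.02) → (61.86,106.65) → (107.83,110.87) → (136.20,152.21). Closed: final G1 returns to the first vertex.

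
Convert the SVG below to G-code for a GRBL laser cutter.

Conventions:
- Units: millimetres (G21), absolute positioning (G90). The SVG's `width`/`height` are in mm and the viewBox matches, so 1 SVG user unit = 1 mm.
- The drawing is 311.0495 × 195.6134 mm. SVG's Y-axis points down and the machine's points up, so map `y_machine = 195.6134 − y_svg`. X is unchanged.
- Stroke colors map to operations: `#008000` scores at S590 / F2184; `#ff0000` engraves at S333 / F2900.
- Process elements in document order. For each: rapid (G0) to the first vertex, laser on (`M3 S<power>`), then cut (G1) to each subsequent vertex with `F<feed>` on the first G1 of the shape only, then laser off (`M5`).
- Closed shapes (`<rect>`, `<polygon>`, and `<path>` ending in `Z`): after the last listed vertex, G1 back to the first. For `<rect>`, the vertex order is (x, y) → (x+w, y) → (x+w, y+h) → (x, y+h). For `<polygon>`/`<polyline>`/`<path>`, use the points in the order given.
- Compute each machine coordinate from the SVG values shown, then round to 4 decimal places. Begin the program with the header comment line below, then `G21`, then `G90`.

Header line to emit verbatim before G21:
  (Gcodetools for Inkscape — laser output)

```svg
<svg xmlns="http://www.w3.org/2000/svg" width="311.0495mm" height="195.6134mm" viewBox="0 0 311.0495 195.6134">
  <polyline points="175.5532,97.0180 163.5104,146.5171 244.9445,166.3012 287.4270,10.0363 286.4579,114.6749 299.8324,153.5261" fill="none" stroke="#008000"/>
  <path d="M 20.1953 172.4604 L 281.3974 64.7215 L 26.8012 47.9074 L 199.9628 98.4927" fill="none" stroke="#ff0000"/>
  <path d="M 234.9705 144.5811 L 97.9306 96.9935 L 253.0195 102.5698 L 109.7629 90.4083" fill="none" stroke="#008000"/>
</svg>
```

(Gcodetools for Inkscape — laser output)
G21
G90
G0 X175.5532 Y98.5954
M3 S590
G1 X163.5104 Y49.0963 F2184
G1 X244.9445 Y29.3122
G1 X287.4270 Y185.5771
G1 X286.4579 Y80.9385
G1 X299.8324 Y42.0873
M5
G0 X20.1953 Y23.1530
M3 S333
G1 X281.3974 Y130.8919 F2900
G1 X26.8012 Y147.7060
G1 X199.9628 Y97.1207
M5
G0 X234.9705 Y51.0323
M3 S590
G1 X97.9306 Y98.6199 F2184
G1 X253.0195 Y93.0436
G1 X109.7629 Y105.2051
M5

1 u = 1 mm; y_m = 195.6134 − y.

[1] `<polyline>` open polyline, #008000→score S590 F2184: (175.5532,98.5954) → (163.5104,49.0963) → (244.9445,29.3122) → (287.4270,185.5771) → (286.4579,80.9385) → (299.8324,42.0873)

[2] `<path>` open polyline, #ff0000→engrave S333 F2900: (20.1953,23.1530) → (281.3974,130.8919) → (26.8012,147.7060) → (199.9628,97.1207)

[3] `<path>` open polyline, #008000→score S590 F2184: (234.9705,51.0323) → (97.9306,98.6199) → (253.0195,93.0436) → (109.7629,105.2051)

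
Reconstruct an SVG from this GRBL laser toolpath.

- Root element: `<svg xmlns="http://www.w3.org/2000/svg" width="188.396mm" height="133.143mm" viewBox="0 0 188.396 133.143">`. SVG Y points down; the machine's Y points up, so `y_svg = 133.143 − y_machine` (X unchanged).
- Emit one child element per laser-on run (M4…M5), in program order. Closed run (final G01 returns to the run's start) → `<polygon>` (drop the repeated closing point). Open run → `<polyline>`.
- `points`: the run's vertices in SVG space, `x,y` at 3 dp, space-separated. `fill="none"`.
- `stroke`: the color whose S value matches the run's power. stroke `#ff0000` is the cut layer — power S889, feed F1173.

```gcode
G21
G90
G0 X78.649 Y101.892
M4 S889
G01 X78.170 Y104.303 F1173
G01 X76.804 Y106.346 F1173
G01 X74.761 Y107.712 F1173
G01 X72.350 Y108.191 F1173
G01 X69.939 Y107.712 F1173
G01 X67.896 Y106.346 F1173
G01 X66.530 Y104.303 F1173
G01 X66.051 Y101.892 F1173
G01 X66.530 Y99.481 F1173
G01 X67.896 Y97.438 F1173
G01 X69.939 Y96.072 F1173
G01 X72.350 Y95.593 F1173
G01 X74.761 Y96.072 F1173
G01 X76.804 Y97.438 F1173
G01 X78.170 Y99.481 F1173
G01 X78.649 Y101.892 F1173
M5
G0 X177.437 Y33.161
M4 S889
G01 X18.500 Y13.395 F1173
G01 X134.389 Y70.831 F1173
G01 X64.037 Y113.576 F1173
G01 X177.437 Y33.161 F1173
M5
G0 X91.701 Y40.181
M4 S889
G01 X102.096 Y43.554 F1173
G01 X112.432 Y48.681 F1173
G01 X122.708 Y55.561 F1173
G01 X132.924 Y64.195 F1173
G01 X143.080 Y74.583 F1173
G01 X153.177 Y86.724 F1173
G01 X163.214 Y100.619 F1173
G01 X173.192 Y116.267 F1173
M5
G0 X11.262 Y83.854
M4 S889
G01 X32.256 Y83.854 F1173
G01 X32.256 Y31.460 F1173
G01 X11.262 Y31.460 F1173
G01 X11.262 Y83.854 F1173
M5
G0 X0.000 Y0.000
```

<svg xmlns="http://www.w3.org/2000/svg" width="188.396mm" height="133.143mm" viewBox="0 0 188.396 133.143">
  <polygon points="78.649,31.251 78.170,28.840 76.804,26.797 74.761,25.431 72.350,24.952 69.939,25.431 67.896,26.797 66.530,28.840 66.051,31.251 66.530,33.662 67.896,35.705 69.939,37.071 72.350,37.550 74.761,37.071 76.804,35.705 78.170,33.662" fill="none" stroke="#ff0000"/>
  <polygon points="177.437,99.982 18.500,119.748 134.389,62.312 64.037,19.567" fill="none" stroke="#ff0000"/>
  <polyline points="91.701,92.962 102.096,89.589 112.432,84.462 122.708,77.582 132.924,68.948 143.080,58.560 153.177,46.419 163.214,32.524 173.192,16.876" fill="none" stroke="#ff0000"/>
  <polygon points="11.262,49.289 32.256,49.289 32.256,101.683 11.262,101.683" fill="none" stroke="#ff0000"/>
</svg>

Each laser-on run becomes one SVG element. Flip Y back into SVG space with y_svg = 133.143 − y_machine. Every run uses S889, so all elements get stroke `#ff0000` (cut).

Run 1: The run returns to its start, so emit a `<polygon>` with points (Y-flipped): 78.649,31.251 78.170,28.840 76.804,26.797 74.761,25.431 72.350,24.952 69.939,25.431 67.896,26.797 66.530,28.840 66.051,31.251 66.530,33.662 67.896,35.705 69.939,37.071 72.350,37.550 74.761,37.071 76.804,35.705 78.170,33.662.

Run 2: The run returns to its start, so emit a `<polygon>` with points (Y-flipped): 177.437,99.982 18.500,119.748 134.389,62.312 64.037,19.567.

Run 3: The run is open, so emit a `<polyline>` with points (Y-flipped): 91.701,92.962 102.096,89.589 112.432,84.462 122.708,77.582 132.924,68.948 143.080,58.560 153.177,46.419 163.214,32.524 173.192,16.876.

Run 4: The run returns to its start, so emit a `<polygon>` with points (Y-flipped): 11.262,49.289 32.256,49.289 32.256,101.683 11.262,101.683.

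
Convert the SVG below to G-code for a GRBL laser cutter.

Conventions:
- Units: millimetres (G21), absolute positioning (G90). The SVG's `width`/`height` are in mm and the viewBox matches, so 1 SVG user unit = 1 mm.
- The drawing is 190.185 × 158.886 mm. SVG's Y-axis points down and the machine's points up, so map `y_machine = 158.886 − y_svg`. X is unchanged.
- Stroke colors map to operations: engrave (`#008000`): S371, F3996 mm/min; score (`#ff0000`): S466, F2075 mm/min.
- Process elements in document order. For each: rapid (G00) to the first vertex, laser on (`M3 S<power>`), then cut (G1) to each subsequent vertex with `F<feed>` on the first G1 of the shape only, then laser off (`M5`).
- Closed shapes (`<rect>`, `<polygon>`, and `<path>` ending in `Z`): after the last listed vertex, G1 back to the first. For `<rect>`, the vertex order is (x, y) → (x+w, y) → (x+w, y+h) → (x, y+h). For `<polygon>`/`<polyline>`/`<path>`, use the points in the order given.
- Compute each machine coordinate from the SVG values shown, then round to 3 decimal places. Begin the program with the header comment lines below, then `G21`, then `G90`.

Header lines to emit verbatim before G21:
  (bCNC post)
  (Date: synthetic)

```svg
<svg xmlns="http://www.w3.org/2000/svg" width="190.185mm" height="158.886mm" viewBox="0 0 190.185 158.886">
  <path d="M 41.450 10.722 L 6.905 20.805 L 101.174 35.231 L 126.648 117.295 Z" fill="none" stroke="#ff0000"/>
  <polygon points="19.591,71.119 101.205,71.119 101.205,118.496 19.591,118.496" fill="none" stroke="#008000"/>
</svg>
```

(bCNC post)
(Date: synthetic)
G21
G90
G00 X41.450 Y148.164
M3 S466
G1 X6.905 Y138.081 F2075
G1 X101.174 Y123.655
G1 X126.648 Y41.591
G1 X41.450 Y148.164
M5
G00 X19.591 Y87.767
M3 S371
G1 X101.205 Y87.767 F3996
G1 X101.205 Y40.390
G1 X19.591 Y40.390
G1 X19.591 Y87.767
M5

Since the viewBox matches the mm dimensions, user units are millimetres directly. The only transform is the Y-flip y_m = 158.886 − y_svg.

Shape 1 is a closed polygon drawn with `<path>`. Its stroke #ff0000 means score at S466, F2075. After flipping Y the toolpath is (41.450,148.164) → (6.905,138.081) → (101.174,123.655) → (126.648,41.591) → (41.450,148.164), returning to the start.

Shape 2 is a rectangle drawn with `<polygon>`. Its stroke #008000 means engrave at S371, F3996. After flipping Y the toolpath is (19.591,87.767) → (101.205,87.767) → (101.205,40.390) → (19.591,40.390) → (19.591,87.767), returning to the start.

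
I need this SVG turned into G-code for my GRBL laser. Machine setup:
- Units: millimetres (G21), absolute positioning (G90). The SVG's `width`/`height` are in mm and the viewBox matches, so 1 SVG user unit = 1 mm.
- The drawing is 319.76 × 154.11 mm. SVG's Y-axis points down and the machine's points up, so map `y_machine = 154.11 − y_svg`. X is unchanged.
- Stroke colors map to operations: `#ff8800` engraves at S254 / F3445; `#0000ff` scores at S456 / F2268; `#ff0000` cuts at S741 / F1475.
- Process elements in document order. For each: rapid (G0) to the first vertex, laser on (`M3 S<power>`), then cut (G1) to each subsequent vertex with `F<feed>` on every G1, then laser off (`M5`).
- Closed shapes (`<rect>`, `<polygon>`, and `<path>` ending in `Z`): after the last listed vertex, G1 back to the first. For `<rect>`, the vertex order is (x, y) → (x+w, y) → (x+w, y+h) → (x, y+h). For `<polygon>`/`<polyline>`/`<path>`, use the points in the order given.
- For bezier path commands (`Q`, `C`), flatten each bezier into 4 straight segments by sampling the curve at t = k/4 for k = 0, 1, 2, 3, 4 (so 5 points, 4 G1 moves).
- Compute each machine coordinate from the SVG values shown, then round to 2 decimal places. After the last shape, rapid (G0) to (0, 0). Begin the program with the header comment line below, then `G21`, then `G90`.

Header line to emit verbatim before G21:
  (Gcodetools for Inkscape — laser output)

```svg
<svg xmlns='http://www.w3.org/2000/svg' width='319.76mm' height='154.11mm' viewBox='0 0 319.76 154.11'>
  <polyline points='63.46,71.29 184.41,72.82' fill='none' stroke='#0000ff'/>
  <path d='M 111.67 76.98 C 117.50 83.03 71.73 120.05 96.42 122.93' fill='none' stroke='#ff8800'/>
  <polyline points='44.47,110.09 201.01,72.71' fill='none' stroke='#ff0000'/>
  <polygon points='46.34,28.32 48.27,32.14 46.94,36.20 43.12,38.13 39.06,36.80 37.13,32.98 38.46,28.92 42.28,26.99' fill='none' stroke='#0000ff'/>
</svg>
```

Since the viewBox matches the mm dimensions, user units are millimetres directly. The only transform is the Y-flip y_m = 154.11 − y_svg.

Shape 1 is a line segment drawn with `<polyline>`. Its stroke #0000ff means score at S456, F2268. After flipping Y the toolpath is (63.46,82.82) → (184.41,81.29).

Shape 2 is a cubic bezier drawn with `<path>`. Its stroke #ff8800 means engrave at S254, F3445. After flipping Y the toolpath is (111.67,77.13) → (108.27,67.80) → (96.97,52.97) → (89.21,38.72) → (96.42,31.18).

Shape 3 is a line segment drawn with `<polyline>`. Its stroke #ff0000 means cut at S741, F1475. After flipping Y the toolpath is (44.47,44.02) → (201.01,81.40).

Shape 4 is a regular polygon drawn with `<polygon>`. Its stroke #0000ff means score at S456, F2268. After flipping Y the toolpath is (46.34,125.79) → (48.27,121.97) → (46.94,117.91) → (43.12,115.98) → (39.06,117.31) → (37.13,121.13) → (38.46,125.19) → (42.28,127.12) → (46.34,125.79), returning to the start.

(Gcodetools for Inkscape — laser output)
G21
G90
G0 X63.46 Y82.82
M3 S456
G1 X184.41 Y81.29 F2268
M5
G0 X111.67 Y77.13
M3 S254
G1 X108.27 Y67.80 F3445
G1 X96.97 Y52.97 F3445
G1 X89.21 Y38.72 F3445
G1 X96.42 Y31.18 F3445
M5
G0 X44.47 Y44.02
M3 S741
G1 X201.01 Y81.40 F1475
M5
G0 X46.34 Y125.79
M3 S456
G1 X48.27 Y121.97 F2268
G1 X46.94 Y117.91 F2268
G1 X43.12 Y115.98 F2268
G1 X39.06 Y117.31 F2268
G1 X37.13 Y121.13 F2268
G1 X38.46 Y125.19 F2268
G1 X42.28 Y127.12 F2268
G1 X46.34 Y125.79 F2268
M5
G0 X0.00 Y0.00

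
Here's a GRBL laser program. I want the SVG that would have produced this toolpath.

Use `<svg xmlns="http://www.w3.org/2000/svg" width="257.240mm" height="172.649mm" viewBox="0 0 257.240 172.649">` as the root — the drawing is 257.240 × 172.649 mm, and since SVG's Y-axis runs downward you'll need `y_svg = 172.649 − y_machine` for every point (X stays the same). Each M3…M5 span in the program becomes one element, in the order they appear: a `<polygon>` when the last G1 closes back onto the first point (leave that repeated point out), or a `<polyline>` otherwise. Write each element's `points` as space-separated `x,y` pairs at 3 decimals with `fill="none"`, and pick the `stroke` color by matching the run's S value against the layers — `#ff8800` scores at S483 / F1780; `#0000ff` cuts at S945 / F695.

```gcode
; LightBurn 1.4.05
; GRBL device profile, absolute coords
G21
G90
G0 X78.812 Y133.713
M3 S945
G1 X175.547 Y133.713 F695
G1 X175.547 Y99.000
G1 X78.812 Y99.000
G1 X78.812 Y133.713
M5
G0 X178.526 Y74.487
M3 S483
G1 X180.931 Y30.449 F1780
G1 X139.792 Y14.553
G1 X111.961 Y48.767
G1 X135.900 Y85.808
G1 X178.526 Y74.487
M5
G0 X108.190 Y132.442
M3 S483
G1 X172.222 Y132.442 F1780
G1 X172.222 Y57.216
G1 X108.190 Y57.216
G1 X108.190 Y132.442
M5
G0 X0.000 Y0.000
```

Each laser-on run becomes one SVG element. Flip Y back into SVG space with y_svg = 172.649 − y_machine.

Run 1: power S945 maps to stroke `#0000ff` (cut). The run returns to its start, so emit a `<polygon>` with points (Y-flipped): 78.812,38.936 175.547,38.936 175.547,73.649 78.812,73.649.

Run 2: power S483 maps to stroke `#ff8800` (score). The run returns to its start, so emit a `<polygon>` with points (Y-flipped): 178.526,98.162 180.931,142.200 139.792,158.096 111.961,123.882 135.900,86.841.

Run 3: the run's S483 means `#ff8800` (score). The run returns to its start, so emit a `<polygon>` with points (Y-flipped): 108.190,40.207 172.222,40.207 172.222,115.433 108.190,115.433.

<svg xmlns="http://www.w3.org/2000/svg" width="257.240mm" height="172.649mm" viewBox="0 0 257.240 172.649">
  <polygon points="78.812,38.936 175.547,38.936 175.547,73.649 78.812,73.649" fill="none" stroke="#0000ff"/>
  <polygon points="178.526,98.162 180.931,142.200 139.792,158.096 111.961,123.882 135.900,86.841" fill="none" stroke="#ff8800"/>
  <polygon points="108.190,40.207 172.222,40.207 172.222,115.433 108.190,115.433" fill="none" stroke="#ff8800"/>
</svg>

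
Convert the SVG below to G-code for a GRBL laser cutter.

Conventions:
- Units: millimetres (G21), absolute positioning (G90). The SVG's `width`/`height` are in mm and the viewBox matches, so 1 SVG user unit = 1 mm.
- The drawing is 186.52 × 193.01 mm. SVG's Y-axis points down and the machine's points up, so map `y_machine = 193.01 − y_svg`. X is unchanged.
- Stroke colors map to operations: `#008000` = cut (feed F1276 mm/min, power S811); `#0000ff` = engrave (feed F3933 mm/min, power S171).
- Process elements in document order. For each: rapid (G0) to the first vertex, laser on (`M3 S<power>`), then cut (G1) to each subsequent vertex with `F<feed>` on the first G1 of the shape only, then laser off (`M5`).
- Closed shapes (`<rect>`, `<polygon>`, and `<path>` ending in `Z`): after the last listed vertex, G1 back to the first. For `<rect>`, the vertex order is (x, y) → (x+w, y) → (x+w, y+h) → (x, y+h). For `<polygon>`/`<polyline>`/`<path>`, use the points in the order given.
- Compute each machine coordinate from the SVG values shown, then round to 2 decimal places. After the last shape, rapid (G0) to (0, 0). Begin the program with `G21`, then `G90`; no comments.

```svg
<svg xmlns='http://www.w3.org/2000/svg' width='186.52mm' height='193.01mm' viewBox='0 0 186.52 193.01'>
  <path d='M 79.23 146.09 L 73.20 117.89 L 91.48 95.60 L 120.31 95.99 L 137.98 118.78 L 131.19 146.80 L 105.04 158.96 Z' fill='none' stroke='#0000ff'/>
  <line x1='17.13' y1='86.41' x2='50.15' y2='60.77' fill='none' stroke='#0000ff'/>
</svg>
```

G21
G90
G0 X79.23 Y46.92
M3 S171
G1 X73.20 Y75.12 F3933
G1 X91.48 Y97.41
G1 X120.31 Y97.02
G1 X137.98 Y74.23
G1 X131.19 Y46.21
G1 X105.04 Y34.05
G1 X79.23 Y46.92
M5
G0 X17.13 Y106.60
M3 S171
G1 X50.15 Y132.24 F3933
M5
G0 X0.00 Y0.00

Since the viewBox matches the mm dimensions, user units are millimetres directly. The only transform is the Y-flip y_m = 193.01 − y_svg.

Shape 1 is a regular polygon drawn with `<path>`. Its stroke #0000ff means engrave at S171, F3933. After flipping Y the toolpath is (79.23,46.92) → (73.20,75.12) → (91.48,97.41) → (120.31,97.02) → (137.98,74.23) → (131.19,46.21) → (105.04,34.05) → (79.23,46.92), returning to the start.

Shape 2 is a line segment drawn with `<line>`. Its stroke #0000ff means engrave at S171, F3933. After flipping Y the toolpath is (17.13,106.60) → (50.15,132.24).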